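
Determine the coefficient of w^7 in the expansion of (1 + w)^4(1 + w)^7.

(1 + w)^4(1 + w)^7 = (1 + w)^11, so the coefficient of w^7 is C(11,7)·1^7 = 330·1 = 330.

330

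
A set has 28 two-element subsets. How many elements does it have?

n(n−1)/2 = 28 ⇒ n(n−1) = 56. Since 8·7 = 56, n = 8.

8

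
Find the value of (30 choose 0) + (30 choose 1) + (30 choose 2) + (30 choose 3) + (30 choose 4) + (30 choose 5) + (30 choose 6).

1 + 30 + 435 + 4060 + 27405 + 142506 + 593775 = 768212.

768212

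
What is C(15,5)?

3003

C(15,5) = (15·14·13·12·11) / 5! = 360360 / 120 = 3003.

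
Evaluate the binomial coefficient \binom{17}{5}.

C(17,5) = (17·16·15·14·13) / 5! = 742560 / 120 = 6188.

6188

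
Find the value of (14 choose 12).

C(14,12) = C(14,2) by symmetry.
C(14,2) = (14·13) / 2! = 182 / 2 = 91.

91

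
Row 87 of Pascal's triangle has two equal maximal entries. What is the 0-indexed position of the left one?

43

For odd n = 87, C(87,r) peaks at r = (n−1)/2 and (n+1)/2; the lesser is 43.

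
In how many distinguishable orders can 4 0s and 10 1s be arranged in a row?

1001

Choose positions for the 0s: C(14,4) = 1001.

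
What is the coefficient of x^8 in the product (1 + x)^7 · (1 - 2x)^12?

Coefficient of x^8 = Σ_{j} C(7,j)·1^j·C(12,8-j)·(-2)^(8-j) for j from 0 to 7.
= 126720 + (-709632) + 1241856 + (-887040) + 277200 + (-36960) + 1848 + (-24) = 13968.

13968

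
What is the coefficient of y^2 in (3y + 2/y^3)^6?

2916

General term: C(6,j)·(3y)^j·(2/y^3)^(6-j), with y-exponent 1j − 3(6−j) = 4j − 18.
Set 4j − 18 = 2: j = 5.
C(6,5) = 6; 3^5 = 243; 2^1 = 2.
Coefficient = 6 · 243 · 2 = 2916.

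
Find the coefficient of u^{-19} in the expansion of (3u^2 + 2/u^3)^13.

29652480

General term: C(13,j)·(3u^2)^j·(2/u^3)^(13-j), with u-exponent 2j − 3(13−j) = 5j − 39.
Set 5j − 39 = -19: j = 4.
C(13,4) = 715; 3^4 = 81; 2^9 = 512.
Coefficient = 715 · 81 · 512 = 29652480.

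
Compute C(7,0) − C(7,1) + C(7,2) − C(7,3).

The partial alternating sum Σ_{k=0}^{3} (−1)^k C(7,k) = (−1)^3 C(6,3) = -20.

-20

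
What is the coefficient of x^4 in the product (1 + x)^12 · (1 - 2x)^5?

55

Coefficient of x^4 = Σ_{j} C(12,j)·1^j·C(5,4-j)·(-2)^(4-j) for j from 0 to 4.
= 80 + (-960) + 2640 + (-2200) + 495 = 55.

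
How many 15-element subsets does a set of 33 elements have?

1037158320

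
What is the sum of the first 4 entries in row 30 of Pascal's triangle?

4526

1 + 30 + 435 + 4060 = 4526.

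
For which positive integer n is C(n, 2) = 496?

n(n−1)/2 = 496 ⇒ n(n−1) = 992. Since 32·31 = 992, n = 32.

32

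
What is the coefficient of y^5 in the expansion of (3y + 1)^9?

30618

The general term is C(9,j)·(3y)^j·(1)^(9-j); the y^5 term has j = 5.
C(9,5) = 126.
Coefficient = C(9,5) · 3^5 = 126 · 243 = 30618.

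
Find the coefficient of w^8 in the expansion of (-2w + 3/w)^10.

General term: C(10,j)·(-2w)^j·(3/w)^(10-j), with w-exponent 1j − 1(10−j) = 2j − 10.
Set 2j − 10 = 8: j = 9.
C(10,9) = 10; (-2)^9 = -512; 3^1 = 3.
Coefficient = 10 · (-512) · 3 = -15360.

-15360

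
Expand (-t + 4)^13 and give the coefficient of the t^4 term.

187432960

The general term is C(13,j)·(-t)^j·(4)^(13-j); the t^4 term has j = 4.
C(13,4) = 715.
Coefficient = C(13,4) · 4^9 = 715 · 262144 = 187432960.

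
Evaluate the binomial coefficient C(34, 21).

927983760

C(34,21) = C(34,13) by symmetry.
C(34,13) = (34·33·32·31·30·29·28·27·26·25·24·23·22) / 13! = 5778574175582208000 / 6227020800 = 927983760.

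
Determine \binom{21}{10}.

352716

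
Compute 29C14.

77558760

C(29,14) = (29·28·27·26·25·24·23·22·21·20·19·18·17·16) / 14! = 6761440164390912000 / 87178291200 = 77558760.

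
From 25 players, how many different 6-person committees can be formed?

This is C(25,6) = 177100.

177100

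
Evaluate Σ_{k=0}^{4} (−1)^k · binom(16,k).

1365

The partial alternating sum Σ_{k=0}^{4} (−1)^k C(16,k) = (−1)^4 C(15,4) = 1365.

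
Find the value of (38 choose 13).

5414950296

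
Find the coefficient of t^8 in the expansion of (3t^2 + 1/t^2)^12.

General term: C(12,j)·(3t^2)^j·(1/t^2)^(12-j), with t-exponent 2j − 2(12−j) = 4j − 24.
Set 4j − 24 = 8: j = 8.
C(12,8) = 495; 3^8 = 6561; 1^4 = 1.
Coefficient = 495 · 6561 · 1 = 3247695.

3247695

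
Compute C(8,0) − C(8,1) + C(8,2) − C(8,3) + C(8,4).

The partial alternating sum Σ_{k=0}^{4} (−1)^k C(8,k) = (−1)^4 C(7,4) = 35.

35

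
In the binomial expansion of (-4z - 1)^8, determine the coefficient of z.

The general term is C(8,j)·(-4z)^j·(-1)^(8-j); the z^1 term has j = 1.
C(8,1) = 8.
Coefficient = C(8,1) · (-4)^1 · (-1)^7 = 8 · (-4) · (-1) = 32.

32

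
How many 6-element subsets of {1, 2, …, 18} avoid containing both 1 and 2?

16744

All 6-subsets: C(18,6) = 18564. Those containing both fixed elements: C(16,4) = 1820.
18564 − 1820 = 16744.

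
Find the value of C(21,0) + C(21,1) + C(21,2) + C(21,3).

1562

1 + 21 + 210 + 1330 = 1562.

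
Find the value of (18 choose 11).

31824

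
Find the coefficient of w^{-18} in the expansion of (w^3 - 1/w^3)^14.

General term: C(14,j)·(w^3)^j·(-1/w^3)^(14-j), with w-exponent 3j − 3(14−j) = 6j − 42.
Set 6j − 42 = -18: j = 4.
C(14,4) = 1001; 1^4 = 1; (-1)^10 = 1.
Coefficient = 1001 · 1 · 1 = 1001.

1001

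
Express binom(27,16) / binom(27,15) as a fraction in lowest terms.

3/4

C(n,k+1)/C(n,k) = (n−k)/(k+1) = (27−15)/(15+1) = 12/16 = 3/4.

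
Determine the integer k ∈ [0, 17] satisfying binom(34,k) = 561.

2

C(34,k) increases on 0 ≤ k ≤ 17. C(34,1) = 34 and C(34,2) = 561, so k = 2.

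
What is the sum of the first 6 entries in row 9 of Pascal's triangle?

382

1 + 9 + 36 + 84 + 126 + 126 = 382.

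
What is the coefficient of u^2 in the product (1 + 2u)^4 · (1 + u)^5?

Coefficient of u^2 = Σ_{j} C(4,j)·2^j·C(5,2-j)·1^(2-j) for j from 0 to 2.
= 10 + 40 + 24 = 74.

74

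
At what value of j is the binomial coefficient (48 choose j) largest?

24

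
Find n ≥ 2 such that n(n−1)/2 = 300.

25

n(n−1)/2 = 300 ⇒ n(n−1) = 600. Since 25·24 = 600, n = 25.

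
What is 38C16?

C(38,16) = (38·37·36·35·34·33·32·31·30·29·28·27·26·25·24·23) / 16! = 465322312113382563840000 / 20922789888000 = 22239974430.

22239974430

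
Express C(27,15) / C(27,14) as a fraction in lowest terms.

13/15

C(n,k+1)/C(n,k) = (n−k)/(k+1) = (27−14)/(14+1) = 13/15.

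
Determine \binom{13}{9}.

715

C(13,9) = C(13,4) by symmetry.
C(13,4) = (13·12·11·10) / 4! = 17160 / 24 = 715.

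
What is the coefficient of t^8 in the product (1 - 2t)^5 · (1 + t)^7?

Coefficient of t^8 = Σ_{j} C(5,j)·(-2)^j·C(7,8-j)·1^(8-j) for j from 1 to 5.
= (-10) + 280 + (-1680) + 2800 + (-1120) = 270.

270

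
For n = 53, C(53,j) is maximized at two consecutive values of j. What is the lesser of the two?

For odd n = 53, C(53,j) peaks at j = (n−1)/2 and (n+1)/2; the lesser is 26.

26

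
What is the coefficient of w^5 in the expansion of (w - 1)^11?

462

The general term is C(11,j)·(w)^j·(-1)^(11-j); the w^5 term has j = 5.
C(11,5) = 462.
Coefficient = C(11,5) = 462.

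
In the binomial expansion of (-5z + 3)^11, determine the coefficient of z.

The general term is C(11,j)·(-5z)^j·(3)^(11-j); the z^1 term has j = 1.
C(11,1) = 11.
Coefficient = C(11,1) · (-5)^1 · 3^10 = 11 · (-5) · 59049 = -3247695.

-3247695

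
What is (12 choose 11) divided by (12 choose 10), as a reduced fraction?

2/11

C(n,k+1)/C(n,k) = (n−k)/(k+1) = (12−10)/(10+1) = 2/11.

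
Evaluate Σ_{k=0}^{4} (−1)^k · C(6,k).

5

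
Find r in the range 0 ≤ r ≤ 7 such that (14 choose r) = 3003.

6

C(14,r) increases on 0 ≤ r ≤ 7. C(14,5) = 2002 and C(14,6) = 3003, so r = 6.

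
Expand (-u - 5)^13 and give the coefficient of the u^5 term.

The general term is C(13,j)·(-u)^j·(-5)^(13-j); the u^5 term has j = 5.
C(13,5) = 1287.
Coefficient = C(13,5) · (-1)^5 · (-5)^8 = 1287 · (-1) · 390625 = -502734375.

-502734375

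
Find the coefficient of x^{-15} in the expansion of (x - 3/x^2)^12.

-4330260

General term: C(12,j)·(x)^j·(-3/x^2)^(12-j), with x-exponent 1j − 2(12−j) = 3j − 24.
Set 3j − 24 = -15: j = 3.
C(12,3) = 220; 1^3 = 1; (-3)^9 = -19683.
Coefficient = 220 · 1 · (-19683) = -4330260.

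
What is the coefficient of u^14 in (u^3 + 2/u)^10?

General term: C(10,j)·(u^3)^j·(2/u)^(10-j), with u-exponent 3j − 1(10−j) = 4j − 10.
Set 4j − 10 = 14: j = 6.
C(10,6) = 210; 1^6 = 1; 2^4 = 16.
Coefficient = 210 · 1 · 16 = 3360.

3360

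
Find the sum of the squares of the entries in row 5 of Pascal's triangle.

Σ C(5,r)² is the coefficient of x^5 in (1+x)^5(1+x)^5 = (1+x)^10, i.e. C(10,5) = 252.

252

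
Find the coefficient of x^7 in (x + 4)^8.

32

The general term is C(8,j)·(x)^j·(4)^(8-j); the x^7 term has j = 7.
C(8,7) = 8.
Coefficient = C(8,7) · 4^1 = 8 · 4 = 32.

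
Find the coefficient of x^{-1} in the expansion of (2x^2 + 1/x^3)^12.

101376

General term: C(12,j)·(2x^2)^j·(1/x^3)^(12-j), with x-exponent 2j − 3(12−j) = 5j − 36.
Set 5j − 36 = -1: j = 7.
C(12,7) = 792; 2^7 = 128; 1^5 = 1.
Coefficient = 792 · 128 · 1 = 101376.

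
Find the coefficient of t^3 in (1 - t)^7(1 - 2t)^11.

Coefficient of t^3 = Σ_{j} C(7,j)·(-1)^j·C(11,3-j)·(-2)^(3-j) for j from 0 to 3.
= (-1320) + (-1540) + (-462) + (-35) = -3357.

-3357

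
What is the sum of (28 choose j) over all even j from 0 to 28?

134217728

Half of (1+1)^28 + (1−1)^28 gives the even-index sum: 2^27 = 134217728.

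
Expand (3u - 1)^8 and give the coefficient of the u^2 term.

252

The general term is C(8,j)·(3u)^j·(-1)^(8-j); the u^2 term has j = 2.
C(8,2) = 28.
Coefficient = C(8,2) · 3^2 = 28 · 9 = 252.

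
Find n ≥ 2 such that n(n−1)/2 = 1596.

n(n−1)/2 = 1596 ⇒ n(n−1) = 3192. Since 57·56 = 3192, n = 57.

57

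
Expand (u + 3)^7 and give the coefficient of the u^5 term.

189

The general term is C(7,j)·(u)^j·(3)^(7-j); the u^5 term has j = 5.
C(7,5) = 21.
Coefficient = C(7,5) · 3^2 = 21 · 9 = 189.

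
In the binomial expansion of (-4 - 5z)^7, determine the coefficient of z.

The general term is C(7,j)·(-4)^j·(-5z)^(7-j); the z^1 term has j = 6.
C(7,6) = 7.
Coefficient = C(7,6) · (-4)^6 · (-5)^1 = 7 · 4096 · (-5) = -143360.

-143360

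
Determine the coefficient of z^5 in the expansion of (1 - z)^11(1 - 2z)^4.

-8998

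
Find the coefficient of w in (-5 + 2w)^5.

The general term is C(5,j)·(-5)^j·(2w)^(5-j); the w^1 term has j = 4.
C(5,4) = 5.
Coefficient = C(5,4) · (-5)^4 · 2^1 = 5 · 625 · 2 = 6250.

6250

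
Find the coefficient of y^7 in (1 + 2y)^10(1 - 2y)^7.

-10752

Coefficient of y^7 = Σ_{j} C(10,j)·2^j·C(7,7-j)·(-2)^(7-j) for j from 0 to 7.
= (-128) + 8960 + (-120960) + 537600 + (-940800) + 677376 + (-188160) + 15360 = -10752.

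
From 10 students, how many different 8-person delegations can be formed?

This is C(10,8) = 45.

45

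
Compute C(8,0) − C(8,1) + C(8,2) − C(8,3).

The partial alternating sum Σ_{k=0}^{3} (−1)^k C(8,k) = (−1)^3 C(7,3) = -35.

-35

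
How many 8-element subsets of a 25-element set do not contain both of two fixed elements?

980628

All 8-subsets: C(25,8) = 1081575. Those containing both fixed elements: C(23,6) = 100947.
1081575 − 100947 = 980628.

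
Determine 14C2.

C(14,2) = (14·13) / 2! = 182 / 2 = 91.

91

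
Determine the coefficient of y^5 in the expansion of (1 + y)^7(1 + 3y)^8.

Coefficient of y^5 = Σ_{j} C(7,j)·1^j·C(8,5-j)·3^(5-j) for j from 0 to 5.
= 13608 + 39690 + 31752 + 8820 + 840 + 21 = 94731.

94731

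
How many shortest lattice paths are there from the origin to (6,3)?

Each path is a sequence of 9 steps with 6 rights: C(9,6) = 84.

84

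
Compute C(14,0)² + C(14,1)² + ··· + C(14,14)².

By Vandermonde's identity, Σ C(14,j)² = C(28,14) = 40116600.

40116600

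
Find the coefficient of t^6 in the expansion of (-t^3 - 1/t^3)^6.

General term: C(6,j)·(-t^3)^j·(-1/t^3)^(6-j), with t-exponent 3j − 3(6−j) = 6j − 18.
Set 6j − 18 = 6: j = 4.
C(6,4) = 15; (-1)^4 = 1; (-1)^2 = 1.
Coefficient = 15 · 1 · 1 = 15.

15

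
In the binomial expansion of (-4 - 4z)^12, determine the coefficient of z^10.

The general term is C(12,j)·(-4)^j·(-4z)^(12-j); the z^10 term has j = 2.
C(12,2) = 66.
Coefficient = C(12,2) · (-4)^2 · (-4)^10 = 66 · 16 · 1048576 = 1107296256.

1107296256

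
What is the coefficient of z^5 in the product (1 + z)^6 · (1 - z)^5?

10

Coefficient of z^5 = Σ_{j} C(6,j)·1^j·C(5,5-j)·(-1)^(5-j) for j from 0 to 5.
= (-1) + 30 + (-150) + 200 + (-75) + 6 = 10.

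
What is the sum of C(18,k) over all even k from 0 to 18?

131072

Half of (1+1)^18 + (1−1)^18 gives the even-index sum: 2^17 = 131072.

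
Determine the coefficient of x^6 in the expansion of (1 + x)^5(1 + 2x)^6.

Coefficient of x^6 = Σ_{j} C(5,j)·1^j·C(6,6-j)·2^(6-j) for j from 0 to 5.
= 64 + 960 + 2400 + 1600 + 300 + 12 = 5336.

5336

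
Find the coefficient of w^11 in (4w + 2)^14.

12213813248

The general term is C(14,j)·(4w)^j·(2)^(14-j); the w^11 term has j = 11.
C(14,11) = 364.
Coefficient = C(14,11) · 4^11 · 2^3 = 364 · 4194304 · 8 = 12213813248.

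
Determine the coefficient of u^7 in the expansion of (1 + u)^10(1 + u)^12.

(1 + u)^10(1 + u)^12 = (1 + u)^22, so the coefficient of u^7 is C(22,7)·1^7 = 170544·1 = 170544.

170544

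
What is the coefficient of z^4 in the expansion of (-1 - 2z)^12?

The general term is C(12,j)·(-1)^j·(-2z)^(12-j); the z^4 term has j = 8.
C(12,8) = 495.
Coefficient = C(12,8) · (-2)^4 = 495 · 16 = 7920.

7920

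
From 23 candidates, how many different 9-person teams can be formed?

This is C(23,9) = 817190.

817190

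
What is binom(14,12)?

91

C(14,12) = C(14,2) by symmetry.
C(14,2) = (14·13) / 2! = 182 / 2 = 91.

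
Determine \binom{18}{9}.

48620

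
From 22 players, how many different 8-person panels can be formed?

This is C(22,8) = 319770.

319770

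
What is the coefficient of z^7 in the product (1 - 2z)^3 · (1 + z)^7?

-69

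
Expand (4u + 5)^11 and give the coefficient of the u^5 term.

The general term is C(11,j)·(4u)^j·(5)^(11-j); the u^5 term has j = 5.
C(11,5) = 462.
Coefficient = C(11,5) · 4^5 · 5^6 = 462 · 1024 · 15625 = 7392000000.

7392000000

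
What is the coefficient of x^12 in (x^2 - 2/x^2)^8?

General term: C(8,j)·(x^2)^j·(-2/x^2)^(8-j), with x-exponent 2j − 2(8−j) = 4j − 16.
Set 4j − 16 = 12: j = 7.
C(8,7) = 8; 1^7 = 1; (-2)^1 = -2.
Coefficient = 8 · 1 · (-2) = -16.

-16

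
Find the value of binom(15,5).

C(15,5) = (15·14·13·12·11) / 5! = 360360 / 120 = 3003.

3003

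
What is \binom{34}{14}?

1391975640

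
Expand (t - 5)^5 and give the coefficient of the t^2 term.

-1250

The general term is C(5,j)·(t)^j·(-5)^(5-j); the t^2 term has j = 2.
C(5,2) = 10.
Coefficient = C(5,2) · (-5)^3 = 10 · (-125) = -1250.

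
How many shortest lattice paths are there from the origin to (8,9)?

Each path is a sequence of 17 steps with 8 rights: C(17,8) = 24310.

24310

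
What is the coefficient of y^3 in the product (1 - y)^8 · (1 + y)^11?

Coefficient of y^3 = Σ_{j} C(8,j)·(-1)^j·C(11,3-j)·1^(3-j) for j from 0 to 3.
= 165 + (-440) + 308 + (-56) = -23.

-23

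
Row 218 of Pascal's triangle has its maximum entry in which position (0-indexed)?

109

C(218,k) is maximized at k = 218/2 = 109.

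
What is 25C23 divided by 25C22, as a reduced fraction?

C(n,k+1)/C(n,k) = (n−k)/(k+1) = (25−22)/(22+1) = 3/23.

3/23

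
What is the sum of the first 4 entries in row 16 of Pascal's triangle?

1 + 16 + 120 + 560 = 697.

697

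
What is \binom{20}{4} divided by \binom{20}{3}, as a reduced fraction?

C(n,k+1)/C(n,k) = (n−k)/(k+1) = (20−3)/(3+1) = 17/4.

17/4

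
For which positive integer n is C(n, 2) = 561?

n(n−1)/2 = 561 ⇒ n(n−1) = 1122. Since 34·33 = 1122, n = 34.

34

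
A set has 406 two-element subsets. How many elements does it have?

29

n(n−1)/2 = 406 ⇒ n(n−1) = 812. Since 29·28 = 812, n = 29.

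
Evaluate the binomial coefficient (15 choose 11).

1365

C(15,11) = C(15,4) by symmetry.
C(15,4) = (15·14·13·12) / 4! = 32760 / 24 = 1365.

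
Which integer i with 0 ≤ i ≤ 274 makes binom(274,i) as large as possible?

137

C(274,i) is maximized at i = 274/2 = 137.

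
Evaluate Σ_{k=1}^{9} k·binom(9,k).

2304

Differentiating (1+x)^9 and setting x=1: Σ k·C(9,k) = 9·2^8 = 2304.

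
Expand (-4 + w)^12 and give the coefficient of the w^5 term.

-12976128

The general term is C(12,j)·(-4)^j·(w)^(12-j); the w^5 term has j = 7.
C(12,7) = 792.
Coefficient = C(12,7) · (-4)^7 = 792 · (-16384) = -12976128.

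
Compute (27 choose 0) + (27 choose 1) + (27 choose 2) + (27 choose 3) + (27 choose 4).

20854

1 + 27 + 351 + 2925 + 17550 = 20854.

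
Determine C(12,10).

C(12,10) = C(12,2) by symmetry.
C(12,2) = (12·11) / 2! = 132 / 2 = 66.

66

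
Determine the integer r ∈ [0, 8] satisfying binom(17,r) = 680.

3

C(17,r) increases on 0 ≤ r ≤ 8. C(17,2) = 136 and C(17,3) = 680, so r = 3.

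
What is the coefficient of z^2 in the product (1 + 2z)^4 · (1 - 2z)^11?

68

Coefficient of z^2 = Σ_{j} C(4,j)·2^j·C(11,2-j)·(-2)^(2-j) for j from 0 to 2.
= 220 + (-176) + 24 = 68.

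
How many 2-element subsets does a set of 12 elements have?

C(12,2) = (12·11) / 2! = 132 / 2 = 66.

66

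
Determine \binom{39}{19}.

68923264410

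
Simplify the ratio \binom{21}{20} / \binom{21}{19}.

C(n,k+1)/C(n,k) = (n−k)/(k+1) = (21−19)/(19+1) = 2/20 = 1/10.

1/10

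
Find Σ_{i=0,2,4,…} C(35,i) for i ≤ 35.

Half of (1+1)^35 + (1−1)^35 gives the even-index sum: 2^34 = 17179869184.

17179869184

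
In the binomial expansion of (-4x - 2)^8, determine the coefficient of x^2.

28672

The general term is C(8,j)·(-4x)^j·(-2)^(8-j); the x^2 term has j = 2.
C(8,2) = 28.
Coefficient = C(8,2) · (-4)^2 · (-2)^6 = 28 · 16 · 64 = 28672.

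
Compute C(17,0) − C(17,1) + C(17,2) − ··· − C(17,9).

The partial alternating sum Σ_{k=0}^{9} (−1)^k C(17,k) = (−1)^9 C(16,9) = -11440.

-11440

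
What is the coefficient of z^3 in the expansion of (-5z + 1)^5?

-1250

The general term is C(5,j)·(-5z)^j·(1)^(5-j); the z^3 term has j = 3.
C(5,3) = 10.
Coefficient = C(5,3) · (-5)^3 = 10 · (-125) = -1250.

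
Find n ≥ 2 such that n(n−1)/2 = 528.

33

n(n−1)/2 = 528 ⇒ n(n−1) = 1056. Since 33·32 = 1056, n = 33.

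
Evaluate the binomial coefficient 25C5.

53130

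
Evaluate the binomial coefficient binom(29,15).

77558760

C(29,15) = C(29,14) by symmetry.
C(29,14) = (29·28·27·26·25·24·23·22·21·20·19·18·17·16) / 14! = 6761440164390912000 / 87178291200 = 77558760.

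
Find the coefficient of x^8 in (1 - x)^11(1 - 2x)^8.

Coefficient of x^8 = Σ_{j} C(11,j)·(-1)^j·C(8,8-j)·(-2)^(8-j) for j from 0 to 8.
= 256 + 11264 + 98560 + 295680 + 369600 + 206976 + 51744 + 5280 + 165 = 1039525.

1039525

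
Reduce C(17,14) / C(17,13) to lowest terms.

C(n,k+1)/C(n,k) = (n−k)/(k+1) = (17−13)/(13+1) = 4/14 = 2/7.

2/7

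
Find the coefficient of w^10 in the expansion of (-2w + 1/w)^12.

-24576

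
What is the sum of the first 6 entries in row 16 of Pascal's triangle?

6885

1 + 16 + 120 + 560 + 1820 + 4368 = 6885.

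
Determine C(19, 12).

50388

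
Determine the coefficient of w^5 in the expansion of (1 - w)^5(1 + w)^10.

Coefficient of w^5 = Σ_{j} C(5,j)·(-1)^j·C(10,5-j)·1^(5-j) for j from 0 to 5.
= 252 + (-1050) + 1200 + (-450) + 50 + (-1) = 1.

1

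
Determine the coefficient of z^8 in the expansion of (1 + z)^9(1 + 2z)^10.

1871145

Coefficient of z^8 = Σ_{j} C(9,j)·1^j·C(10,8-j)·2^(8-j) for j from 0 to 8.
= 11520 + 138240 + 483840 + 677376 + 423360 + 120960 + 15120 + 720 + 9 = 1871145.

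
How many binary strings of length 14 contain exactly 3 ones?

364

Choose the 3 positions: C(14,3) = 364.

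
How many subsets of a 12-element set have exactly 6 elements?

Choose the 6 positions: C(12,6) = 924.

924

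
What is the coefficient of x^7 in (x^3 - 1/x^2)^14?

-3432

General term: C(14,j)·(x^3)^j·(-1/x^2)^(14-j), with x-exponent 3j − 2(14−j) = 5j − 28.
Set 5j − 28 = 7: j = 7.
C(14,7) = 3432; 1^7 = 1; (-1)^7 = -1.
Coefficient = 3432 · 1 · (-1) = -3432.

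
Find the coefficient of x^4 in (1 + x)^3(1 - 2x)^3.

6

Coefficient of x^4 = Σ_{j} C(3,j)·1^j·C(3,4-j)·(-2)^(4-j) for j from 1 to 3.
= (-24) + 36 + (-6) = 6.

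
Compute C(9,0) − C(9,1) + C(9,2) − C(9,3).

The partial alternating sum Σ_{k=0}^{3} (−1)^k C(9,k) = (−1)^3 C(8,3) = -56.

-56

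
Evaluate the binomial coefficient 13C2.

78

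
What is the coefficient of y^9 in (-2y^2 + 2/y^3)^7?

896

General term: C(7,j)·(-2y^2)^j·(2/y^3)^(7-j), with y-exponent 2j − 3(7−j) = 5j − 21.
Set 5j − 21 = 9: j = 6.
C(7,6) = 7; (-2)^6 = 64; 2^1 = 2.
Coefficient = 7 · 64 · 2 = 896.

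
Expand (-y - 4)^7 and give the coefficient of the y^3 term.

-8960

The general term is C(7,j)·(-y)^j·(-4)^(7-j); the y^3 term has j = 3.
C(7,3) = 35.
Coefficient = C(7,3) · (-1)^3 · (-4)^4 = 35 · (-1) · 256 = -8960.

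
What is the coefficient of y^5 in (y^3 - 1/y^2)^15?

6435

General term: C(15,j)·(y^3)^j·(-1/y^2)^(15-j), with y-exponent 3j − 2(15−j) = 5j − 30.
Set 5j − 30 = 5: j = 7.
C(15,7) = 6435; 1^7 = 1; (-1)^8 = 1.
Coefficient = 6435 · 1 · 1 = 6435.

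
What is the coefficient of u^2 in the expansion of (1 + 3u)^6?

The general term is C(6,j)·(1)^j·(3u)^(6-j); the u^2 term has j = 4.
C(6,4) = 15.
Coefficient = C(6,4) · 3^2 = 15 · 9 = 135.

135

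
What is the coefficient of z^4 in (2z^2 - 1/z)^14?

192192

General term: C(14,j)·(2z^2)^j·(-1/z)^(14-j), with z-exponent 2j − 1(14−j) = 3j − 14.
Set 3j − 14 = 4: j = 6.
C(14,6) = 3003; 2^6 = 64; (-1)^8 = 1.
Coefficient = 3003 · 64 · 1 = 192192.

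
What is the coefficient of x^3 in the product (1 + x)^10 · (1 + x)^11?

1330

Coefficient of x^3 = Σ_{j} C(10,j)·C(11,3-j) for j from 0 to 3.
= 165 + 550 + 495 + 120 = 1330.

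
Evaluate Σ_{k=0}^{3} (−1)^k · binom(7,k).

-20

The partial alternating sum Σ_{k=0}^{3} (−1)^k C(7,k) = (−1)^3 C(6,3) = -20.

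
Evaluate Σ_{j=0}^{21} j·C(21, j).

22020096

Differentiating (1+x)^21 and setting x=1: Σ j·C(21,j) = 21·2^20 = 22020096.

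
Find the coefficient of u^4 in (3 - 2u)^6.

The general term is C(6,j)·(3)^j·(-2u)^(6-j); the u^4 term has j = 2.
C(6,2) = 15.
Coefficient = C(6,2) · 3^2 · (-2)^4 = 15 · 9 · 16 = 2160.

2160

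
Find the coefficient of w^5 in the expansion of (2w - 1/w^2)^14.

General term: C(14,j)·(2w)^j·(-1/w^2)^(14-j), with w-exponent 1j − 2(14−j) = 3j − 28.
Set 3j − 28 = 5: j = 11.
C(14,11) = 364; 2^11 = 2048; (-1)^3 = -1.
Coefficient = 364 · 2048 · (-1) = -745472.

-745472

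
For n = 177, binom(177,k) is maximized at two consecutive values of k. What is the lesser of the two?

For odd n = 177, C(177,k) peaks at k = (n−1)/2 and (n+1)/2; the lesser is 88.

88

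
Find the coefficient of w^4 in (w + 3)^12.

The general term is C(12,j)·(w)^j·(3)^(12-j); the w^4 term has j = 4.
C(12,4) = 495.
Coefficient = C(12,4) · 3^8 = 495 · 6561 = 3247695.

3247695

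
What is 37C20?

15905368710

C(37,20) = C(37,17) by symmetry.
C(37,17) = (37·36·35·34·33·32·31·30·29·28·27·26·25·24·23·22·21) / 17! = 5657339689378493276160000 / 355687428096000 = 15905368710.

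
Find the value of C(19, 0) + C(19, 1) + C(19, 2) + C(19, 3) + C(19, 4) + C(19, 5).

16664

1 + 19 + 171 + 969 + 3876 + 11628 = 16664.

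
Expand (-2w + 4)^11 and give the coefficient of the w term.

The general term is C(11,j)·(-2w)^j·(4)^(11-j); the w^1 term has j = 1.
C(11,1) = 11.
Coefficient = C(11,1) · (-2)^1 · 4^10 = 11 · (-2) · 1048576 = -23068672.

-23068672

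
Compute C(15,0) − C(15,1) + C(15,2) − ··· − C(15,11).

-364

The partial alternating sum Σ_{k=0}^{11} (−1)^k C(15,k) = (−1)^11 C(14,11) = -364.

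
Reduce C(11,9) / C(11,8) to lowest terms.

1/3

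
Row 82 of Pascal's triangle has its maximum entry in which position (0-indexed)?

C(82,m) is maximized at m = 82/2 = 41.

41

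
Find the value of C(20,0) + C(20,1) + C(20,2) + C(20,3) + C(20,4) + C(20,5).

21700

1 + 20 + 190 + 1140 + 4845 + 15504 = 21700.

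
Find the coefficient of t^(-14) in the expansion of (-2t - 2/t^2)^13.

-5857280

General term: C(13,j)·(-2t)^j·(-2/t^2)^(13-j), with t-exponent 1j − 2(13−j) = 3j − 26.
Set 3j − 26 = -14: j = 4.
C(13,4) = 715; (-2)^4 = 16; (-2)^9 = -512.
Coefficient = 715 · 16 · (-512) = -5857280.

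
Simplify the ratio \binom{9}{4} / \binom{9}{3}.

3/2

C(n,k+1)/C(n,k) = (n−k)/(k+1) = (9−3)/(3+1) = 6/4 = 3/2.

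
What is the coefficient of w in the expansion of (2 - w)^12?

-24576

The general term is C(12,j)·(2)^j·(-w)^(12-j); the w^1 term has j = 11.
C(12,11) = 12.
Coefficient = C(12,11) · 2^11 · (-1)^1 = 12 · 2048 · (-1) = -24576.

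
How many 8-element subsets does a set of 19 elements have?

75582

C(19,8) = (19·18·17·16·15·14·13·12) / 8! = 3047466240 / 40320 = 75582.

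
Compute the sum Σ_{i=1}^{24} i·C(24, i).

Since i·C(24,i) = 24·C(23,i−1), the sum is 24·2^23 = 24·8388608 = 201326592.

201326592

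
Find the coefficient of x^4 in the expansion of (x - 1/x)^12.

General term: C(12,j)·(x)^j·(-1/x)^(12-j), with x-exponent 1j − 1(12−j) = 2j − 12.
Set 2j − 12 = 4: j = 8.
C(12,8) = 495; 1^8 = 1; (-1)^4 = 1.
Coefficient = 495 · 1 · 1 = 495.

495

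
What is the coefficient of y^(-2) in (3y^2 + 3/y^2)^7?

General term: C(7,j)·(3y^2)^j·(3/y^2)^(7-j), with y-exponent 2j − 2(7−j) = 4j − 14.
Set 4j − 14 = -2: j = 3.
C(7,3) = 35; 3^3 = 27; 3^4 = 81.
Coefficient = 35 · 27 · 81 = 76545.

76545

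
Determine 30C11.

54627300

C(30,11) = (30·29·28·27·26·25·24·23·22·21·20) / 11! = 2180547008640000 / 39916800 = 54627300.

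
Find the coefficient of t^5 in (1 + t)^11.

462

The general term is C(11,j)·(1)^j·(t)^(11-j); the t^5 term has j = 6.
C(11,6) = 462.
Coefficient = C(11,6) = 462.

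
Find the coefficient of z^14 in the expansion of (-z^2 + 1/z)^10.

45

General term: C(10,j)·(-z^2)^j·(1/z)^(10-j), with z-exponent 2j − 1(10−j) = 3j − 10.
Set 3j − 10 = 14: j = 8.
C(10,8) = 45; (-1)^8 = 1; 1^2 = 1.
Coefficient = 45 · 1 · 1 = 45.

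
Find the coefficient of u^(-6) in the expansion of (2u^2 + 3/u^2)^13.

270208224

General term: C(13,j)·(2u^2)^j·(3/u^2)^(13-j), with u-exponent 2j − 2(13−j) = 4j − 26.
Set 4j − 26 = -6: j = 5.
C(13,5) = 1287; 2^5 = 32; 3^8 = 6561.
Coefficient = 1287 · 32 · 6561 = 270208224.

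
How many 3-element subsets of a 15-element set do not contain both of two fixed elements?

All 3-subsets: C(15,3) = 455. Those containing both fixed elements: C(13,1) = 13.
455 − 13 = 442.

442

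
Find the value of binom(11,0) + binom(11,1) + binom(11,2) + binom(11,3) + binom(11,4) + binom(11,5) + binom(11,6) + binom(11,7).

1 + 11 + 55 + 165 + 330 + 462 + 462 + 330 = 1816.

1816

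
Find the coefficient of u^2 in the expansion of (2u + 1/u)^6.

General term: C(6,j)·(2u)^j·(1/u)^(6-j), with u-exponent 1j − 1(6−j) = 2j − 6.
Set 2j − 6 = 2: j = 4.
C(6,4) = 15; 2^4 = 16; 1^2 = 1.
Coefficient = 15 · 16 · 1 = 240.

240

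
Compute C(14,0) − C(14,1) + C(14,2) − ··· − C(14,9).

The partial alternating sum Σ_{k=0}^{9} (−1)^k C(14,k) = (−1)^9 C(13,9) = -715.

-715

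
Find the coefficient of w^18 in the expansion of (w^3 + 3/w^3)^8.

General term: C(8,j)·(w^3)^j·(3/w^3)^(8-j), with w-exponent 3j − 3(8−j) = 6j − 24.
Set 6j − 24 = 18: j = 7.
C(8,7) = 8; 1^7 = 1; 3^1 = 3.
Coefficient = 8 · 1 · 3 = 24.

24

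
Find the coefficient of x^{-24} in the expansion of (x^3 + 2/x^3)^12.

General term: C(12,j)·(x^3)^j·(2/x^3)^(12-j), with x-exponent 3j − 3(12−j) = 6j − 36.
Set 6j − 36 = -24: j = 2.
C(12,2) = 66; 1^2 = 1; 2^10 = 1024.
Coefficient = 66 · 1 · 1024 = 67584.

67584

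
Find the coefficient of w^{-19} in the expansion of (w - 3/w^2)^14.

General term: C(14,j)·(w)^j·(-3/w^2)^(14-j), with w-exponent 1j − 2(14−j) = 3j − 28.
Set 3j − 28 = -19: j = 3.
C(14,3) = 364; 1^3 = 1; (-3)^11 = -177147.
Coefficient = 364 · 1 · (-177147) = -64481508.

-64481508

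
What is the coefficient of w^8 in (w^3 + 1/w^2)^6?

General term: C(6,j)·(w^3)^j·(1/w^2)^(6-j), with w-exponent 3j − 2(6−j) = 5j − 12.
Set 5j − 12 = 8: j = 4.
C(6,4) = 15; 1^4 = 1; 1^2 = 1.
Coefficient = 15 · 1 · 1 = 15.

15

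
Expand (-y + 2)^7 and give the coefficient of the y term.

-448

The general term is C(7,j)·(-y)^j·(2)^(7-j); the y^1 term has j = 1.
C(7,1) = 7.
Coefficient = C(7,1) · (-1)^1 · 2^6 = 7 · (-1) · 64 = -448.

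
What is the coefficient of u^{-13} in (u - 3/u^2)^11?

1082565

General term: C(11,j)·(u)^j·(-3/u^2)^(11-j), with u-exponent 1j − 2(11−j) = 3j − 22.
Set 3j − 22 = -13: j = 3.
C(11,3) = 165; 1^3 = 1; (-3)^8 = 6561.
Coefficient = 165 · 1 · 6561 = 1082565.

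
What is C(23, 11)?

1352078

C(23,11) = (23·22·21·20·19·18·17·16·15·14·13) / 11! = 53970627110400 / 39916800 = 1352078.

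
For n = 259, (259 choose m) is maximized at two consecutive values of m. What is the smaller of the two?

For odd n = 259, C(259,m) peaks at m = (n−1)/2 and (n+1)/2; the smaller is 129.

129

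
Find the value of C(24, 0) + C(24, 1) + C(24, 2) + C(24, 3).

2325

1 + 24 + 276 + 2024 = 2325.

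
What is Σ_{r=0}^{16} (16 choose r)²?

601080390

Σ C(16,r)² is the coefficient of x^16 in (1+x)^16(1+x)^16 = (1+x)^32, i.e. C(32,16) = 601080390.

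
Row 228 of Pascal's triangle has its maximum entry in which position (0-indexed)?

C(228,k) is maximized at k = 228/2 = 114.

114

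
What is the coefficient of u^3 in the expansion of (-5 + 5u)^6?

The general term is C(6,j)·(-5)^j·(5u)^(6-j); the u^3 term has j = 3.
C(6,3) = 20.
Coefficient = C(6,3) · (-5)^3 · 5^3 = 20 · (-125) · 125 = -312500.

-312500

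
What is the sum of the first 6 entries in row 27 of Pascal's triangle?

1 + 27 + 351 + 2925 + 17550 + 80730 = 101584.

101584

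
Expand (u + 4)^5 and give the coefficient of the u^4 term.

The general term is C(5,j)·(u)^j·(4)^(5-j); the u^4 term has j = 4.
C(5,4) = 5.
Coefficient = C(5,4) · 4^1 = 5 · 4 = 20.

20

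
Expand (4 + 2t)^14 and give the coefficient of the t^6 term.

The general term is C(14,j)·(4)^j·(2t)^(14-j); the t^6 term has j = 8.
C(14,8) = 3003.
Coefficient = C(14,8) · 4^8 · 2^6 = 3003 · 65536 · 64 = 12595494912.

12595494912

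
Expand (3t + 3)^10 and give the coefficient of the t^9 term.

590490

The general term is C(10,j)·(3t)^j·(3)^(10-j); the t^9 term has j = 9.
C(10,9) = 10.
Coefficient = C(10,9) · 3^9 · 3^1 = 10 · 19683 · 3 = 590490.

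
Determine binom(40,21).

131282408400

C(40,21) = C(40,19) by symmetry.
C(40,19) = (40·39·38·37·36·35·34·33·32·31·30·29·28·27·26·25·24·23·22) / 19! = 15969861751731289590988800000 / 121645100408832000 = 131282408400.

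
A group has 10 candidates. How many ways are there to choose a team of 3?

This is C(10,3) = 120.

120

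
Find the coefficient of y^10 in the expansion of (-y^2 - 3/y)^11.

-26730

General term: C(11,j)·(-y^2)^j·(-3/y)^(11-j), with y-exponent 2j − 1(11−j) = 3j − 11.
Set 3j − 11 = 10: j = 7.
C(11,7) = 330; (-1)^7 = -1; (-3)^4 = 81.
Coefficient = 330 · (-1) · 81 = -26730.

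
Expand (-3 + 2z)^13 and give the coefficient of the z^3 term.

135104112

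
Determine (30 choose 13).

C(30,13) = (30·29·28·27·26·25·24·23·22·21·20·19·18) / 13! = 745747076954880000 / 6227020800 = 119759850.

119759850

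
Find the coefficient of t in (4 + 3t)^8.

393216

The general term is C(8,j)·(4)^j·(3t)^(8-j); the t^1 term has j = 7.
C(8,7) = 8.
Coefficient = C(8,7) · 4^7 · 3^1 = 8 · 16384 · 3 = 393216.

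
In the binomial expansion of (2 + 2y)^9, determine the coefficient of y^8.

The general term is C(9,j)·(2)^j·(2y)^(9-j); the y^8 term has j = 1.
C(9,1) = 9.
Coefficient = C(9,1) · 2^1 · 2^8 = 9 · 2 · 256 = 4608.

4608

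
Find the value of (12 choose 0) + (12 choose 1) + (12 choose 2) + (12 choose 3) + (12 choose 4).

794

1 + 12 + 66 + 220 + 495 = 794.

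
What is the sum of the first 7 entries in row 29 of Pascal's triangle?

621616

1 + 29 + 406 + 3654 + 23751 + 118755 + 475020 = 621616.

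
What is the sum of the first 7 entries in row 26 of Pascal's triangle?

313912

1 + 26 + 325 + 2600 + 14950 + 65780 + 230230 = 313912.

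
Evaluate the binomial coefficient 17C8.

24310

C(17,8) = (17·16·15·14·13·12·11·10) / 8! = 980179200 / 40320 = 24310.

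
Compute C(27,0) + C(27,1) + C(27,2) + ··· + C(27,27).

Setting x = 1 in (1+x)^27 gives Σ C(27,r) = 2^27 = 134217728.

134217728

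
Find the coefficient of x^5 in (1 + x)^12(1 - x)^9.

Coefficient of x^5 = Σ_{j} C(12,j)·1^j·C(9,5-j)·(-1)^(5-j) for j from 0 to 5.
= (-126) + 1512 + (-5544) + 7920 + (-4455) + 792 = 99.

99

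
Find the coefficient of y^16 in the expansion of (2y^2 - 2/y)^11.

112640

General term: C(11,j)·(2y^2)^j·(-2/y)^(11-j), with y-exponent 2j − 1(11−j) = 3j − 11.
Set 3j − 11 = 16: j = 9.
C(11,9) = 55; 2^9 = 512; (-2)^2 = 4.
Coefficient = 55 · 512 · 4 = 112640.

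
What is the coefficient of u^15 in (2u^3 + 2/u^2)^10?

General term: C(10,j)·(2u^3)^j·(2/u^2)^(10-j), with u-exponent 3j − 2(10−j) = 5j − 20.
Set 5j − 20 = 15: j = 7.
C(10,7) = 120; 2^7 = 128; 2^3 = 8.
Coefficient = 120 · 128 · 8 = 122880.

122880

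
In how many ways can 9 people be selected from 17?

24310

This is C(17,9) = 24310.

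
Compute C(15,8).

C(15,8) = C(15,7) by symmetry.
C(15,7) = (15·14·13·12·11·10·9) / 7! = 32432400 / 5040 = 6435.

6435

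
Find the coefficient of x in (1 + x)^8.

8

The general term is C(8,j)·(1)^j·(x)^(8-j); the x^1 term has j = 7.
C(8,7) = 8.
Coefficient = C(8,7) = 8.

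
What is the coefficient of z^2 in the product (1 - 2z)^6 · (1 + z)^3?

27

Coefficient of z^2 = Σ_{j} C(6,j)·(-2)^j·C(3,2-j)·1^(2-j) for j from 0 to 2.
= 3 + (-36) + 60 = 27.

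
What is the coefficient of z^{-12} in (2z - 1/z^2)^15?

-320320

General term: C(15,j)·(2z)^j·(-1/z^2)^(15-j), with z-exponent 1j − 2(15−j) = 3j − 30.
Set 3j − 30 = -12: j = 6.
C(15,6) = 5005; 2^6 = 64; (-1)^9 = -1.
Coefficient = 5005 · 64 · (-1) = -320320.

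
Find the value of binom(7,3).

35

C(7,3) = (7·6·5) / 3! = 210 / 6 = 35.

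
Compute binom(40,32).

76904685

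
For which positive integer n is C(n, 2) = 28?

n(n−1)/2 = 28 ⇒ n(n−1) = 56. Since 8·7 = 56, n = 8.

8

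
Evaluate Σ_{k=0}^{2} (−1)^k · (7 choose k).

The partial alternating sum Σ_{k=0}^{2} (−1)^k C(7,k) = (−1)^2 C(6,2) = 15.

15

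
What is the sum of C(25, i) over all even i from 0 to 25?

Half of (1+1)^25 + (1−1)^25 gives the even-index sum: 2^24 = 16777216.

16777216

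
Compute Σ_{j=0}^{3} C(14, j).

470

1 + 14 + 91 + 364 = 470.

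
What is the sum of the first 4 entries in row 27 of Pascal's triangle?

3304

1 + 27 + 351 + 2925 = 3304.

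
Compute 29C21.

4292145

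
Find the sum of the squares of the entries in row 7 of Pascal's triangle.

By Vandermonde's identity, Σ C(7,j)² = C(14,7) = 3432.

3432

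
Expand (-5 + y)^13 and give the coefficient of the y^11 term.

1950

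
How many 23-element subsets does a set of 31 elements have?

7888725

C(31,23) = C(31,8) by symmetry.
C(31,8) = (31·30·29·28·27·26·25·24) / 8! = 318073392000 / 40320 = 7888725.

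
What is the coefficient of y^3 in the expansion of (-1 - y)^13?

The general term is C(13,j)·(-1)^j·(-y)^(13-j); the y^3 term has j = 10.
C(13,10) = 286.
Coefficient = C(13,10) · (-1)^3 = 286 · (-1) = -286.

-286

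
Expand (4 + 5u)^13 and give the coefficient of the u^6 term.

439296000000

The general term is C(13,j)·(4)^j·(5u)^(13-j); the u^6 term has j = 7.
C(13,7) = 1716.
Coefficient = C(13,7) · 4^7 · 5^6 = 1716 · 16384 · 15625 = 439296000000.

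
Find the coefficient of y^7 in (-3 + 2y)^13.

160123392

The general term is C(13,j)·(-3)^j·(2y)^(13-j); the y^7 term has j = 6.
C(13,6) = 1716.
Coefficient = C(13,6) · (-3)^6 · 2^7 = 1716 · 729 · 128 = 160123392.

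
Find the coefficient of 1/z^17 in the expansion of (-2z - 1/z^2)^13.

-2288

General term: C(13,j)·(-2z)^j·(-1/z^2)^(13-j), with z-exponent 1j − 2(13−j) = 3j − 26.
Set 3j − 26 = -17: j = 3.
C(13,3) = 286; (-2)^3 = -8; (-1)^10 = 1.
Coefficient = 286 · (-8) · 1 = -2288.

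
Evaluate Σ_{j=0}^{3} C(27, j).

1 + 27 + 351 + 2925 = 3304.

3304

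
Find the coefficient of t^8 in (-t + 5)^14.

The general term is C(14,j)·(-t)^j·(5)^(14-j); the t^8 term has j = 8.
C(14,8) = 3003.
Coefficient = C(14,8) · 5^6 = 3003 · 15625 = 46921875.

46921875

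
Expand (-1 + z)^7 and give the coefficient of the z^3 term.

The general term is C(7,j)·(-1)^j·(z)^(7-j); the z^3 term has j = 4.
C(7,4) = 35.
Coefficient = C(7,4) = 35.

35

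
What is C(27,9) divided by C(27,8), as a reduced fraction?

C(n,k+1)/C(n,k) = (n−k)/(k+1) = (27−8)/(8+1) = 19/9.

19/9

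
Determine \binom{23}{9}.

C(23,9) = (23·22·21·20·19·18·17·16·15) / 9! = 296541907200 / 362880 = 817190.

817190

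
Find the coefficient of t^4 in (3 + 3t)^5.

The general term is C(5,j)·(3)^j·(3t)^(5-j); the t^4 term has j = 1.
C(5,1) = 5.
Coefficient = C(5,1) · 3^1 · 3^4 = 5 · 3 · 81 = 1215.

1215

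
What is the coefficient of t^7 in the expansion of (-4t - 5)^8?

The general term is C(8,j)·(-4t)^j·(-5)^(8-j); the t^7 term has j = 7.
C(8,7) = 8.
Coefficient = C(8,7) · (-4)^7 · (-5)^1 = 8 · (-16384) · (-5) = 655360.

655360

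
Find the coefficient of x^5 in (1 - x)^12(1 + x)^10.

-90

Coefficient of x^5 = Σ_{j} C(12,j)·(-1)^j·C(10,5-j)·1^(5-j) for j from 0 to 5.
= 252 + (-2520) + 7920 + (-9900) + 4950 + (-792) = -90.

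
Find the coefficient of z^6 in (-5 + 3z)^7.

-25515

The general term is C(7,j)·(-5)^j·(3z)^(7-j); the z^6 term has j = 1.
C(7,1) = 7.
Coefficient = C(7,1) · (-5)^1 · 3^6 = 7 · (-5) · 729 = -25515.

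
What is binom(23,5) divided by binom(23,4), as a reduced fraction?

19/5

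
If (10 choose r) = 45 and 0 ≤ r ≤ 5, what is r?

2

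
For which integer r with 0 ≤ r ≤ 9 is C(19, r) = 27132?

6

C(19,r) increases on 0 ≤ r ≤ 9. C(19,5) = 11628 and C(19,6) = 27132, so r = 6.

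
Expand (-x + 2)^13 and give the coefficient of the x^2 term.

The general term is C(13,j)·(-x)^j·(2)^(13-j); the x^2 term has j = 2.
C(13,2) = 78.
Coefficient = C(13,2) · 2^11 = 78 · 2048 = 159744.

159744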